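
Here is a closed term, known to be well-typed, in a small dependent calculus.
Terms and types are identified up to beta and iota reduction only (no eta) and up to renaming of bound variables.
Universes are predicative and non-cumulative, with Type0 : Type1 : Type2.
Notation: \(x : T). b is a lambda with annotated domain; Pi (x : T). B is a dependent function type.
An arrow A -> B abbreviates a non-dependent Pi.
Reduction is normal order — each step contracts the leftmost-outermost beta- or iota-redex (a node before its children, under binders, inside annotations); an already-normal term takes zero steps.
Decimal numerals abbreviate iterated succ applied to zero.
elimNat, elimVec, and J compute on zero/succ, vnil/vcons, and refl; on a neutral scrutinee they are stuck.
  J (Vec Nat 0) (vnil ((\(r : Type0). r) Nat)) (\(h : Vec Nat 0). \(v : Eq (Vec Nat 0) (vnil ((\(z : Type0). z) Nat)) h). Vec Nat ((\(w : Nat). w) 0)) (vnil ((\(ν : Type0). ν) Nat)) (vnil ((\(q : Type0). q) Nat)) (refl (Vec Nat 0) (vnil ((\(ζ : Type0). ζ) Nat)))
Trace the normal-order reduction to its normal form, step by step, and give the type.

normal-order reduction sequence:
  J (Vec Nat 0) (vnil ((\(r : Type0). r) Nat)) (\(h : Vec Nat 0). \(v : Eq (Vec Nat 0) (vnil ((\(z : Type0). z) Nat)) h). Vec Nat ((\(w : Nat). w) 0)) (vnil ((\(ν : Type0). ν) Nat)) (vnil ((\(q : Type0). q) Nat)) (refl (Vec Nat 0) (vnil ((\(ζ : Type0). ζ) Nat)))
  ~> vnil ((\(r : Type0). r) Nat)
  ~> vnil Nat
the term's type:
  Vec Nat 0


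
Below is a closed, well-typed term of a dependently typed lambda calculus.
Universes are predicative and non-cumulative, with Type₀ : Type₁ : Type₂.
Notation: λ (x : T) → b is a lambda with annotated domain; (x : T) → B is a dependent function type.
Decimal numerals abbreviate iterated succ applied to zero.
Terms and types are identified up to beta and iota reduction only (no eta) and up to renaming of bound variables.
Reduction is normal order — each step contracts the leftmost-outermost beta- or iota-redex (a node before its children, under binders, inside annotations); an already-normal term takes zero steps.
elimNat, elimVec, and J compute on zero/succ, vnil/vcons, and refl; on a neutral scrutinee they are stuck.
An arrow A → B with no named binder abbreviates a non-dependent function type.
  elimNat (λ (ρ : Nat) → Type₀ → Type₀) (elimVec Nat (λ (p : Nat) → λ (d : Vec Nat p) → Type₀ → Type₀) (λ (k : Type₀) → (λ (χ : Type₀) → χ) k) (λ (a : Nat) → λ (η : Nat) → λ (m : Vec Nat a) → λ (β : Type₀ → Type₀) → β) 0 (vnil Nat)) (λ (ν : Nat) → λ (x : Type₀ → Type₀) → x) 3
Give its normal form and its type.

resulting normal form:
  λ (ρ : Type₀) → ρ
inferred type:
  Type₀ → Type₀


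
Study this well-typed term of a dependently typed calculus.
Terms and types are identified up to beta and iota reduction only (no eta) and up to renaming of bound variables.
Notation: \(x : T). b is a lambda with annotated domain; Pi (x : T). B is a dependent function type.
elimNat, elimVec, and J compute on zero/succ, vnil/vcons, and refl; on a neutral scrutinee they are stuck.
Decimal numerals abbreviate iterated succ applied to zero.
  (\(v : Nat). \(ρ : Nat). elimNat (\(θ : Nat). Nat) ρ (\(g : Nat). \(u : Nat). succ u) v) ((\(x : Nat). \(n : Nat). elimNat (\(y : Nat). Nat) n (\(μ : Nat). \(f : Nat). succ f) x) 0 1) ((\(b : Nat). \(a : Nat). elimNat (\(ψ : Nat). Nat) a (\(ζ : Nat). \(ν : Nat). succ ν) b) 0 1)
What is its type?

the term's type:
  Nat


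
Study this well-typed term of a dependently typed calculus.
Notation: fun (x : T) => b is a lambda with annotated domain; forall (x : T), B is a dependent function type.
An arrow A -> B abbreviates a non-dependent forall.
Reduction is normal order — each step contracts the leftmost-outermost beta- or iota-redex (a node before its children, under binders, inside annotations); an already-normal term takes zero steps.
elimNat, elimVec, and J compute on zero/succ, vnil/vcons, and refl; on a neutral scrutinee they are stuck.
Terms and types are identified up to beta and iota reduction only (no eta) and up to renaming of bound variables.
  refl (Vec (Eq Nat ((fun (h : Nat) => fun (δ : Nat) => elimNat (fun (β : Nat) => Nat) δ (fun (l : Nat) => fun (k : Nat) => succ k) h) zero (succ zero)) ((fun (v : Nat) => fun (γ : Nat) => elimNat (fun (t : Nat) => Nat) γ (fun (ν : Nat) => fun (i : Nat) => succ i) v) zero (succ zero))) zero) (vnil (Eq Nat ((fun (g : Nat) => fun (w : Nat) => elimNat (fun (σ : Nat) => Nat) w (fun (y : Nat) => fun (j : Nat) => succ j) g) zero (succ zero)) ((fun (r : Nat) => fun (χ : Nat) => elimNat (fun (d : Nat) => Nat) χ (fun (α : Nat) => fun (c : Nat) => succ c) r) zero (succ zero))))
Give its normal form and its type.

resulting normal form:
  refl (Vec (Eq Nat (succ zero) (succ zero)) zero) (vnil (Eq Nat (succ zero) (succ zero)))
inferred type:
  Eq (Vec (Eq Nat (succ zero) (succ zero)) zero) (vnil (Eq Nat (succ zero) (succ zero))) (vnil (Eq Nat (succ zero) (succ zero)))
observation: the leftmost-outermost redex is a beta-redex, and normalization takes 12 steps.


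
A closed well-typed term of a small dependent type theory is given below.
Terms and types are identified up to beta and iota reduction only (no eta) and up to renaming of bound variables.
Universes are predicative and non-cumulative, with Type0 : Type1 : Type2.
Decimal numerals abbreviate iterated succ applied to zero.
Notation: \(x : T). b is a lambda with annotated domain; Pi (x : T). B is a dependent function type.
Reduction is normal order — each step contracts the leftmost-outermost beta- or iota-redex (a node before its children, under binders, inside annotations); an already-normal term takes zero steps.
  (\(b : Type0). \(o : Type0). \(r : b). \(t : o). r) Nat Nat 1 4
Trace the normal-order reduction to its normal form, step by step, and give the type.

normal-order reduction:
  (\(b : Type0). \(o : Type0). \(r : b). \(t : o). r) Nat Nat 1 4
  ~> (\(b : Type0). \(o : Nat). \(r : b). o) Nat 1 4
  ~> (\(b : Nat). \(o : Nat). b) 1 4
  ~> (\(b : Nat). 1) 4
  ~> 1
type:
  Nat


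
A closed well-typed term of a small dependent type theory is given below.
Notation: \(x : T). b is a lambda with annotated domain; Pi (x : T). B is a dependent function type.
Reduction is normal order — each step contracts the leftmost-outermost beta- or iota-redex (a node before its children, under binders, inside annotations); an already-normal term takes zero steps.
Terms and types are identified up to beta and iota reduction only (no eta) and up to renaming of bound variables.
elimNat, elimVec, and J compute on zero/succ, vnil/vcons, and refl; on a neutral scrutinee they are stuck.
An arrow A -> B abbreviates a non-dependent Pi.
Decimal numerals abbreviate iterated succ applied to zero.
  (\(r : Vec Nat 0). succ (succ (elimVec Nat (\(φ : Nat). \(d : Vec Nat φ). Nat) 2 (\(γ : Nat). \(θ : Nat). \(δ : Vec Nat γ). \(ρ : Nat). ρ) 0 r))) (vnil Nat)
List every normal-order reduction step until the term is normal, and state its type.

normal-order reduction:
  (\(r : Vec Nat 0). succ (succ (elimVec Nat (\(φ : Nat). \(d : Vec Nat φ). Nat) 2 (\(γ : Nat). \(θ : Nat). \(δ : Vec Nat γ). \(ρ : Nat). ρ) 0 r))) (vnil Nat)
  ~> succ (succ (elimVec Nat (\(r : Nat). \(φ : Vec Nat r). Nat) 2 (\(d : Nat). \(γ : Nat). \(θ : Vec Nat d). \(δ : Nat). δ) 0 (vnil Nat)))
  ~> 4
type:
  Nat


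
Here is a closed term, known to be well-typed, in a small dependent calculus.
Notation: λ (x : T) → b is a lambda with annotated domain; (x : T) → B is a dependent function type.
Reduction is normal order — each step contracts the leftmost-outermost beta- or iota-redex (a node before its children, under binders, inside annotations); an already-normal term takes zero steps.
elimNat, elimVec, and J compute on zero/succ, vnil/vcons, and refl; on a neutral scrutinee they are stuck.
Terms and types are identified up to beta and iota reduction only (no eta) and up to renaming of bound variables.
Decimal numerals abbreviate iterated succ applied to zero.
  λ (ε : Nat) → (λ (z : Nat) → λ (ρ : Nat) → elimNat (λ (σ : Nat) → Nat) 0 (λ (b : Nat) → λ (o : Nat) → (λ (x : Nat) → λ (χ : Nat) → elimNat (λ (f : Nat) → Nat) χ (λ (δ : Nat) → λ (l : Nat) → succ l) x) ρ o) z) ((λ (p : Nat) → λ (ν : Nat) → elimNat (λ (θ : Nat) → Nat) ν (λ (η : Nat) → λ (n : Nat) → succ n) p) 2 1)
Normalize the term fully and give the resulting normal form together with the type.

reduced normal form:
  λ (ε : Nat) → λ (z : Nat) → elimNat (λ (ρ : Nat) → Nat) (elimNat (λ (σ : Nat) → Nat) (elimNat (λ (b : Nat) → Nat) 0 (λ (o : Nat) → λ (x : Nat) → succ x) z) (λ (χ : Nat) → λ (f : Nat) → succ f) z) (λ (δ : Nat) → λ (l : Nat) → succ l) z
the term's type:
  (ε : Nat) → (z : Nat) → Nat


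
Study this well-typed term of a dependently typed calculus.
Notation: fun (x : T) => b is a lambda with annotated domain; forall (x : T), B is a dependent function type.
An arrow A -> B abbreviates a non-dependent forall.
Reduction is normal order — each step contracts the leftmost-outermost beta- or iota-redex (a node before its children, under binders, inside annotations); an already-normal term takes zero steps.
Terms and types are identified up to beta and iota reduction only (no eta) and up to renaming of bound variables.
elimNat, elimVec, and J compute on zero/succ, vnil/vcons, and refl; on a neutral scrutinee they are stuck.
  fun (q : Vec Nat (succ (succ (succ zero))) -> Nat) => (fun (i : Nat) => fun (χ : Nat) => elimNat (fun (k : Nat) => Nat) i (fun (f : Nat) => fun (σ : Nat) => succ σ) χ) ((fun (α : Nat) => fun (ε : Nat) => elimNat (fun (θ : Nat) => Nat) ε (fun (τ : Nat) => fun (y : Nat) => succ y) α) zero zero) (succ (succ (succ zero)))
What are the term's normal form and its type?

reduced normal form:
  fun (q : Vec Nat (succ (succ (succ zero))) -> Nat) => succ (succ (succ zero))
inferred type:
  (Vec Nat (succ (succ (succ zero))) -> Nat) -> Nat


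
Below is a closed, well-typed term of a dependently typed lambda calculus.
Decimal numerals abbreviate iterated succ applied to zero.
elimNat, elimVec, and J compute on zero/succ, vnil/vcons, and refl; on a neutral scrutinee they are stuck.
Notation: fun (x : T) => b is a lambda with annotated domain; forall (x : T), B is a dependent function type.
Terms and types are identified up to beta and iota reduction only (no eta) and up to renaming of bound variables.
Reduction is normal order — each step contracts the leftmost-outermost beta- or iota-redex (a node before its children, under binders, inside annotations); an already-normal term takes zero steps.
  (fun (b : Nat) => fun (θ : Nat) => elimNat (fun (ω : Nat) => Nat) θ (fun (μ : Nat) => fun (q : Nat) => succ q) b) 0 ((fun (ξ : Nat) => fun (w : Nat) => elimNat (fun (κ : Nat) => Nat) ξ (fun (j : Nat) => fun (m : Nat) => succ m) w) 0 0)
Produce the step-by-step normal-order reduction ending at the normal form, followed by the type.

reduction (normal order):
  (fun (b : Nat) => fun (θ : Nat) => elimNat (fun (ω : Nat) => Nat) θ (fun (μ : Nat) => fun (q : Nat) => succ q) b) 0 ((fun (ξ : Nat) => fun (w : Nat) => elimNat (fun (κ : Nat) => Nat) ξ (fun (j : Nat) => fun (m : Nat) => succ m) w) 0 0)
  ~> (fun (b : Nat) => elimNat (fun (θ : Nat) => Nat) b (fun (ω : Nat) => fun (μ : Nat) => succ μ) 0) ((fun (q : Nat) => fun (ξ : Nat) => elimNat (fun (w : Nat) => Nat) q (fun (κ : Nat) => fun (j : Nat) => succ j) ξ) 0 0)
  ~> elimNat (fun (b : Nat) => Nat) ((fun (θ : Nat) => fun (ω : Nat) => elimNat (fun (μ : Nat) => Nat) θ (fun (q : Nat) => fun (ξ : Nat) => succ ξ) ω) 0 0) (fun (w : Nat) => fun (κ : Nat) => succ κ) 0
  ~> (fun (b : Nat) => fun (θ : Nat) => elimNat (fun (ω : Nat) => Nat) b (fun (μ : Nat) => fun (q : Nat) => succ q) θ) 0 0
  ~> (fun (b : Nat) => elimNat (fun (θ : Nat) => Nat) 0 (fun (ω : Nat) => fun (μ : Nat) => succ μ) b) 0
  ~> elimNat (fun (b : Nat) => Nat) 0 (fun (θ : Nat) => fun (ω : Nat) => succ ω) 0
  ~> 0
type:
  Nat


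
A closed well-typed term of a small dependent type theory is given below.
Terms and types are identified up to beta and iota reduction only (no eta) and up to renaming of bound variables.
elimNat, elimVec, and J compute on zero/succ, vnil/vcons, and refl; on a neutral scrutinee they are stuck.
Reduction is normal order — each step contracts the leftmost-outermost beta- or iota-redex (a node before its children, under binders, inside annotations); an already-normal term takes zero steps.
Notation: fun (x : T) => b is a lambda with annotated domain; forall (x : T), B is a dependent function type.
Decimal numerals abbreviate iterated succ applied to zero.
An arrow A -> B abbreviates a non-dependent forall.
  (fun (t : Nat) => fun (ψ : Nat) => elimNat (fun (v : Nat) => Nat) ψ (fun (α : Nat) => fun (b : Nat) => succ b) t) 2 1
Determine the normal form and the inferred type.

normal form:
  3
type:
  Nat


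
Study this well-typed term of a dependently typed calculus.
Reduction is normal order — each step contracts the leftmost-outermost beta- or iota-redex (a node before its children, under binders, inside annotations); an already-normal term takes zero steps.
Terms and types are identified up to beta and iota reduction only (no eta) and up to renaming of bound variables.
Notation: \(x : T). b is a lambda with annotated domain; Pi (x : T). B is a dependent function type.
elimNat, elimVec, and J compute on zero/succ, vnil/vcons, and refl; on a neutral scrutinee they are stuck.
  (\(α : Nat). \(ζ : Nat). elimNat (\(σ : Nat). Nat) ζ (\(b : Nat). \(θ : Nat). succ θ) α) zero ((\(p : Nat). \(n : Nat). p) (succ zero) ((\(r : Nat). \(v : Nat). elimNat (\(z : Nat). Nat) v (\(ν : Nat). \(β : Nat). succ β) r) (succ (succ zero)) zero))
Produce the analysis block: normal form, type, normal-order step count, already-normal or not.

normal form:
  succ zero
the term's type:
  Nat
steps to reach normal form (normal order): 5
already normal: no
first redex: a beta-redex


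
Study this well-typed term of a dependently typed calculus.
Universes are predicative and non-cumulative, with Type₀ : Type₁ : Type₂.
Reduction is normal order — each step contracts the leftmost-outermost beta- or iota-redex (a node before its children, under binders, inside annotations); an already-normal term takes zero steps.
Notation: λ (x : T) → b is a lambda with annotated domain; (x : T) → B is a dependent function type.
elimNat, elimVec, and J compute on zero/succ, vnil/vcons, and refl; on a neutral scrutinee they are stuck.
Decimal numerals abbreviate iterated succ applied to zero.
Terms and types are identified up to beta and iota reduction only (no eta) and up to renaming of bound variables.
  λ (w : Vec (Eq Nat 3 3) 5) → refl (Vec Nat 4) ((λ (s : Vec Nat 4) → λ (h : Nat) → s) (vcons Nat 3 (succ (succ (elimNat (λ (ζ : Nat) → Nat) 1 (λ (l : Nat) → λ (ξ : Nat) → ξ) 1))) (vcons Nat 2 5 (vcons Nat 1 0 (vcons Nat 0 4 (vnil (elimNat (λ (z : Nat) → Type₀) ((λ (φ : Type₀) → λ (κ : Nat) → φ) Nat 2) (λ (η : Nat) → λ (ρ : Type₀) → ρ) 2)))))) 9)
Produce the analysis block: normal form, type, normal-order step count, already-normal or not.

normal form:
  λ (w : Vec (Eq Nat 3 3) 5) → refl (Vec Nat 4) (vcons Nat 3 3 (vcons Nat 2 5 (vcons Nat 1 0 (vcons Nat 0 4 (vnil Nat)))))
the term's type:
  (w : Vec (Eq Nat 3 3) 5) → Eq (Vec Nat 4) (vcons Nat 3 3 (vcons Nat 2 5 (vcons Nat 1 0 (vcons Nat 0 4 (vnil Nat))))) (vcons Nat 3 3 (vcons Nat 2 5 (vcons Nat 1 0 (vcons Nat 0 4 (vnil Nat)))))
normal-order step count: 15
already normal: no
first contracted redex: a beta-redex


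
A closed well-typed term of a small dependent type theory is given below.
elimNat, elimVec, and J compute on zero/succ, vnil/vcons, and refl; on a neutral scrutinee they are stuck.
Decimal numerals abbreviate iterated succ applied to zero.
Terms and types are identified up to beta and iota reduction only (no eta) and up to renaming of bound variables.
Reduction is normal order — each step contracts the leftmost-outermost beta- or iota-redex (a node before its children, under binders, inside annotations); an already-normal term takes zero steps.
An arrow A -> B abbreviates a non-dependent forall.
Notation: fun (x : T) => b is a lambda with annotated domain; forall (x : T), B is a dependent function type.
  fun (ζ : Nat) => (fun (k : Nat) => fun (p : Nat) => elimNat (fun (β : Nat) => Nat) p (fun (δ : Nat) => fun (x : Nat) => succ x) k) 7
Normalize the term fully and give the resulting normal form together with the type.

reduced normal form:
  fun (ζ : Nat) => fun (k : Nat) => succ (succ (succ (succ (succ (succ (succ k))))))
inferred type:
  Nat -> Nat -> Nat


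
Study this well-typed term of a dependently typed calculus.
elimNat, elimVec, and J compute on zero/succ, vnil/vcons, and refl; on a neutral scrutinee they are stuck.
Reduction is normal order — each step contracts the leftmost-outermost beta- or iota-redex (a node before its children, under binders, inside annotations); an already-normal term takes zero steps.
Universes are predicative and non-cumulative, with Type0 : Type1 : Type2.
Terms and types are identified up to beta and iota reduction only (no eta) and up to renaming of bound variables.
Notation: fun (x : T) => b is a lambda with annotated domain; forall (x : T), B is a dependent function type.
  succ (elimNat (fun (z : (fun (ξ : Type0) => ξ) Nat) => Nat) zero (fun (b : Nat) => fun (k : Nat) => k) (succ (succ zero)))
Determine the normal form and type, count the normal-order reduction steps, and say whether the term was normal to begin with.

normal form:
  succ zero
inferred type:
  Nat
normal-order step count: 7
term was already normal: no
first redex: an elimNat iota-redex


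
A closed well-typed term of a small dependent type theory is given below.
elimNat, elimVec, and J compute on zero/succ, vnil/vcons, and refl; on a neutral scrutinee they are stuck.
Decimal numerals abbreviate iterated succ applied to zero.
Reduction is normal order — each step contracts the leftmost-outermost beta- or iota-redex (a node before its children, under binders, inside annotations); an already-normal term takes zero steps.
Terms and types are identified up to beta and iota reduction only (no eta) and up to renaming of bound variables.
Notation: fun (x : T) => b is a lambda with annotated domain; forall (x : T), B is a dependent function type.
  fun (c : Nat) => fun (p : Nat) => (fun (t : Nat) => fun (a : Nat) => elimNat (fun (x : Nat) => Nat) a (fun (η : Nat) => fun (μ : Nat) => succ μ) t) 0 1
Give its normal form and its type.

normal form:
  fun (c : Nat) => fun (p : Nat) => 1
type:
  forall (c : Nat), forall (p : Nat), Nat
observation: normalization takes exactly 3 steps under the normal-order strategy.


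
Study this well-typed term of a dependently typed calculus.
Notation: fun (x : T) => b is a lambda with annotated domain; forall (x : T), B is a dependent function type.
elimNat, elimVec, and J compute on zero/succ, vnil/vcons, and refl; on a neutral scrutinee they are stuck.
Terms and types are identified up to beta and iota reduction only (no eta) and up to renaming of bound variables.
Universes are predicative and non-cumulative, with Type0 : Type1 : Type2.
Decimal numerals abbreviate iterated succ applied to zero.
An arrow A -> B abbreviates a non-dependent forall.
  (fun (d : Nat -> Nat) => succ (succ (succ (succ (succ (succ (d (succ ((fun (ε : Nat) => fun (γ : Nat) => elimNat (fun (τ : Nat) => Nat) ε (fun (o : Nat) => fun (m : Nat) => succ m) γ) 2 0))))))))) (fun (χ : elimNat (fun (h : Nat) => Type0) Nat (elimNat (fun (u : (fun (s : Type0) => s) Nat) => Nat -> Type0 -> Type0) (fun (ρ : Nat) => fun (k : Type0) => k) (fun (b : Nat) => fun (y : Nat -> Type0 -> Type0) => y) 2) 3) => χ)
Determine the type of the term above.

type:
  Nat


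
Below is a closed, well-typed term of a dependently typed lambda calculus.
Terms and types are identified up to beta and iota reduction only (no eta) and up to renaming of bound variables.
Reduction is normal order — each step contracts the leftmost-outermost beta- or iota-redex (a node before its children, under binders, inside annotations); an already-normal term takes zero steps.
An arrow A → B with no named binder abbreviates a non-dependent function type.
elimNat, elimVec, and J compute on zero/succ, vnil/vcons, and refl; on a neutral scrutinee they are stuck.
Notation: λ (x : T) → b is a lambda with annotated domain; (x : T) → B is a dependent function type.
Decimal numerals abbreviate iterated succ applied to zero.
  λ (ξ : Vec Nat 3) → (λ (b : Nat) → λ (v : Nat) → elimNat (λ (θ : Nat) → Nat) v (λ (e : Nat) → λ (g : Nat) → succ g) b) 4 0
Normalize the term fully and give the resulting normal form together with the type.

reduced normal form:
  λ (ξ : Vec Nat 3) → 4
type:
  Vec Nat 3 → Nat


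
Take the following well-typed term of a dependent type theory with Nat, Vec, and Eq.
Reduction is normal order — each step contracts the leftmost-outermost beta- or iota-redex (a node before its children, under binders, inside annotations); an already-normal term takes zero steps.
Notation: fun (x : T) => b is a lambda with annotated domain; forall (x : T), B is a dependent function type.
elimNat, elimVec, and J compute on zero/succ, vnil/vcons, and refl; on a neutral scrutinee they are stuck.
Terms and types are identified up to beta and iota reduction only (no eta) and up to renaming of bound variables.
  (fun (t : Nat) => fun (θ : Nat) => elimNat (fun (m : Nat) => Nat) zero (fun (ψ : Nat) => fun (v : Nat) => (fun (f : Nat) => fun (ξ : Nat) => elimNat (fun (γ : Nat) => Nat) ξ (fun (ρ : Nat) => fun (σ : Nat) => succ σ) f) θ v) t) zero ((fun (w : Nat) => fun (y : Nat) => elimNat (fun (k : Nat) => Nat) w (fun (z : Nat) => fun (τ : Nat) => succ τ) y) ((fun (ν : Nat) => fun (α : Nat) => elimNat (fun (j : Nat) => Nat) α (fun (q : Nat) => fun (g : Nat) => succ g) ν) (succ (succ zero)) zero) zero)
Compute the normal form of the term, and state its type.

reduced normal form:
  zero
the term's type:
  Nat
observation: the first redex contracted is a beta-redex; the normal form is reached in 3 normal-order steps.


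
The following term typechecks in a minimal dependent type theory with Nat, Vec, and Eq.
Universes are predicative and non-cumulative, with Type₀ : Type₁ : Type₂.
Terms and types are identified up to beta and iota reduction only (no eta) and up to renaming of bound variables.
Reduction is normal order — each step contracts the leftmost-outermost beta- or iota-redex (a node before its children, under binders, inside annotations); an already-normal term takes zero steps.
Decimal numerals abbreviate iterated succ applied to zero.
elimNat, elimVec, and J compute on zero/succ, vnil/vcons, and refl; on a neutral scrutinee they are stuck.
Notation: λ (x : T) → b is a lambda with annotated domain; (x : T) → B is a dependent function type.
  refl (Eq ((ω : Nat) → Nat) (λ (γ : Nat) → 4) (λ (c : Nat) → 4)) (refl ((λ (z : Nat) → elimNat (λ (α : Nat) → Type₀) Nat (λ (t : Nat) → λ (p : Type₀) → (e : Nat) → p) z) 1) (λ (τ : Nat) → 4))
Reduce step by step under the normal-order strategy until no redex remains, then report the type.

reduction (normal order):
  refl (Eq ((ω : Nat) → Nat) (λ (γ : Nat) → 4) (λ (c : Nat) → 4)) (refl ((λ (z : Nat) → elimNat (λ (α : Nat) → Type₀) Nat (λ (t : Nat) → λ (p : Type₀) → (e : Nat) → p) z) 1) (λ (τ : Nat) → 4))
  ~> refl (Eq ((ω : Nat) → Nat) (λ (γ : Nat) → 4) (λ (c : Nat) → 4)) (refl (elimNat (λ (z : Nat) → Type₀) Nat (λ (α : Nat) → λ (t : Type₀) → (p : Nat) → t) 1) (λ (e : Nat) → 4))
  ~> refl (Eq ((ω : Nat) → Nat) (λ (γ : Nat) → 4) (λ (c : Nat) → 4)) (refl ((λ (z : Nat) → λ (α : Type₀) → (t : Nat) → α) 0 (elimNat (λ (p : Nat) → Type₀) Nat (λ (e : Nat) → λ (τ : Type₀) → (μ : Nat) → τ) 0)) (λ (χ : Nat) → 4))
  ~> refl (Eq ((ω : Nat) → Nat) (λ (γ : Nat) → 4) (λ (c : Nat) → 4)) (refl ((λ (z : Type₀) → (α : Nat) → z) (elimNat (λ (t : Nat) → Type₀) Nat (λ (p : Nat) → λ (e : Type₀) → (τ : Nat) → e) 0)) (λ (μ : Nat) → 4))
  ~> refl (Eq ((ω : Nat) → Nat) (λ (γ : Nat) → 4) (λ (c : Nat) → 4)) (refl ((z : Nat) → elimNat (λ (α : Nat) → Type₀) Nat (λ (t : Nat) → λ (p : Type₀) → (e : Nat) → p) 0) (λ (τ : Nat) → 4))
  ~> refl (Eq ((ω : Nat) → Nat) (λ (γ : Nat) → 4) (λ (c : Nat) → 4)) (refl ((z : Nat) → Nat) (λ (α : Nat) → 4))
the term's type:
  Eq (Eq ((ω : Nat) → Nat) (λ (γ : Nat) → 4) (λ (c : Nat) → 4)) (refl ((z : Nat) → Nat) (λ (α : Nat) → 4)) (refl ((t : Nat) → Nat) (λ (p : Nat) → 4))


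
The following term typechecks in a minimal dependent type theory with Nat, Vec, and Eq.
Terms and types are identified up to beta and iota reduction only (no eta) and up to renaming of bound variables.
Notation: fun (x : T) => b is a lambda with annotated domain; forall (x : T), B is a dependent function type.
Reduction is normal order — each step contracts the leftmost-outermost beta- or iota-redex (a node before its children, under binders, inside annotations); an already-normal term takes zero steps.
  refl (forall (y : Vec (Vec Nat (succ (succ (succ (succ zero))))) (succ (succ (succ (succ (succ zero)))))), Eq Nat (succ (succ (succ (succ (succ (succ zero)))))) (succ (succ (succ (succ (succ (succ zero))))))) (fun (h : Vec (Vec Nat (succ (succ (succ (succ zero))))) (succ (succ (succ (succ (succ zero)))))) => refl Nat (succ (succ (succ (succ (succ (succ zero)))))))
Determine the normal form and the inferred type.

resulting normal form:
  refl (forall (y : Vec (Vec Nat (succ (succ (succ (succ zero))))) (succ (succ (succ (succ (succ zero)))))), Eq Nat (succ (succ (succ (succ (succ (succ zero)))))) (succ (succ (succ (succ (succ (succ zero))))))) (fun (h : Vec (Vec Nat (succ (succ (succ (succ zero))))) (succ (succ (succ (succ (succ zero)))))) => refl Nat (succ (succ (succ (succ (succ (succ zero)))))))
inferred type:
  Eq (forall (y : Vec (Vec Nat (succ (succ (succ (succ zero))))) (succ (succ (succ (succ (succ zero)))))), Eq Nat (succ (succ (succ (succ (succ (succ zero)))))) (succ (succ (succ (succ (succ (succ zero))))))) (fun (h : Vec (Vec Nat (succ (succ (succ (succ zero))))) (succ (succ (succ (succ (succ zero)))))) => refl Nat (succ (succ (succ (succ (succ (succ zero))))))) (fun (ψ : Vec (Vec Nat (succ (succ (succ (succ zero))))) (succ (succ (succ (succ (succ zero)))))) => refl Nat (succ (succ (succ (succ (succ (succ zero)))))))
observation: no redex remains anywhere in the term; it is its own normal form.


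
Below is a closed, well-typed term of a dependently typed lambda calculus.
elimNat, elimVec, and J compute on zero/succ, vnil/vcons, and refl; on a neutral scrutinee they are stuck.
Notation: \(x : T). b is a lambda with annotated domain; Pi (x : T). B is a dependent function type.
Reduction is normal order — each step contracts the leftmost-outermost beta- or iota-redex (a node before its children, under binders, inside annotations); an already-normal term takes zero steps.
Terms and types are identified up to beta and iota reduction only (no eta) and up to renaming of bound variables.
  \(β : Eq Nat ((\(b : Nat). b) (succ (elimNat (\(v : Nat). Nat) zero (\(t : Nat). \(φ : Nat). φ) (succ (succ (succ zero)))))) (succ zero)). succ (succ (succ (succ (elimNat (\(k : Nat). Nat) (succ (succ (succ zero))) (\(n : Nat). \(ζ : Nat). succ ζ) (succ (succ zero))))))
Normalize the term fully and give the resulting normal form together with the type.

resulting normal form:
  \(β : Eq Nat (succ zero) (succ zero)). succ (succ (succ (succ (succ (succ (succ (succ (succ zero))))))))
inferred type:
  Pi (β : Eq Nat (succ zero) (succ zero)). Nat


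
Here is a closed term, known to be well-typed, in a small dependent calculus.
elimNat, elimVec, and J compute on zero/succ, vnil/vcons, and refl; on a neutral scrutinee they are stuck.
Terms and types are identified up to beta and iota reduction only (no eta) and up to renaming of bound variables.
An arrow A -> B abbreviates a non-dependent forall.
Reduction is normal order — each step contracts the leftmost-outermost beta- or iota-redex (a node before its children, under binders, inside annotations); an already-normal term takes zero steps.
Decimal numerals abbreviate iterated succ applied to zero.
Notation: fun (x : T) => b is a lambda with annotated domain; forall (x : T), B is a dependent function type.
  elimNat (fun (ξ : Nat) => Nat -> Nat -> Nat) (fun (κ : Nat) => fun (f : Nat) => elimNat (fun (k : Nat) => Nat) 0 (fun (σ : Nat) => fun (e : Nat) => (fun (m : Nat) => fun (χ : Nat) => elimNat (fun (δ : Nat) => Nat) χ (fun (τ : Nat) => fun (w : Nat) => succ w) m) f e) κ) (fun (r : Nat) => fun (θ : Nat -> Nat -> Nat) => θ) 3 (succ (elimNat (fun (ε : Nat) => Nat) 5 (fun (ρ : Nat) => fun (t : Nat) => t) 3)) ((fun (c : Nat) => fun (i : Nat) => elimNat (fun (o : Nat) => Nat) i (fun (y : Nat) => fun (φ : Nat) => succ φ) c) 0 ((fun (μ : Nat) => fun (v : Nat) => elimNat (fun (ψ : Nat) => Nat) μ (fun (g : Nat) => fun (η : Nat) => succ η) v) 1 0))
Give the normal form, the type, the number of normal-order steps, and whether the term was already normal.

reduced normal form:
  6
type:
  Nat
steps to reach normal form (normal order): 65
started in normal form: no
first redex: an elimNat iota-redex


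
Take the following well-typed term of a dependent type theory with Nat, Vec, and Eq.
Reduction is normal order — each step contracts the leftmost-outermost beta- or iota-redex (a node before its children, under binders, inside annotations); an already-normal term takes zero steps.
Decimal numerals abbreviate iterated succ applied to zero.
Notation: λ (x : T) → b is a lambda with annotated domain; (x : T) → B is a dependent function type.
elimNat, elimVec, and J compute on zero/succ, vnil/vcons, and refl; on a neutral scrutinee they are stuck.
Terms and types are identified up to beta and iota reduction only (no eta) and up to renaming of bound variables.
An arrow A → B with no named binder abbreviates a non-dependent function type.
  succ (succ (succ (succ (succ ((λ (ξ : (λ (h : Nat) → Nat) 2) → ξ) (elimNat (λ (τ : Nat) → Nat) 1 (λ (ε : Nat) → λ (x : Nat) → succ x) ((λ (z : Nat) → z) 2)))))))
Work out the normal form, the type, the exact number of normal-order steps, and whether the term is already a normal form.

resulting normal form:
  8
type:
  Nat
steps to reach normal form (normal order): 9
already normal: no
first redex: a beta-redex


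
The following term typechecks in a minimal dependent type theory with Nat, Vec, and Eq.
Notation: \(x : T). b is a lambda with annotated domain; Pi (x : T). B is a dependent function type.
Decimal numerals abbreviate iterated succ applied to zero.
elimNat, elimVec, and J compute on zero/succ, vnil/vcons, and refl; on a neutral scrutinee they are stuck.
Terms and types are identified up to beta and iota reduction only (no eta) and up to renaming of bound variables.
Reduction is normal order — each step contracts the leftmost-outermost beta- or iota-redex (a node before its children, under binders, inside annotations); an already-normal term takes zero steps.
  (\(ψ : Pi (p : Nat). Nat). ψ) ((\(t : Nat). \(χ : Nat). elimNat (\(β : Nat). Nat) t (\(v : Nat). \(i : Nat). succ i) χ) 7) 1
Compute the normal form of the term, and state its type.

reduced normal form:
  8
the term's type:
  Nat
observation: 7 normal-order steps separate the term from its normal form.


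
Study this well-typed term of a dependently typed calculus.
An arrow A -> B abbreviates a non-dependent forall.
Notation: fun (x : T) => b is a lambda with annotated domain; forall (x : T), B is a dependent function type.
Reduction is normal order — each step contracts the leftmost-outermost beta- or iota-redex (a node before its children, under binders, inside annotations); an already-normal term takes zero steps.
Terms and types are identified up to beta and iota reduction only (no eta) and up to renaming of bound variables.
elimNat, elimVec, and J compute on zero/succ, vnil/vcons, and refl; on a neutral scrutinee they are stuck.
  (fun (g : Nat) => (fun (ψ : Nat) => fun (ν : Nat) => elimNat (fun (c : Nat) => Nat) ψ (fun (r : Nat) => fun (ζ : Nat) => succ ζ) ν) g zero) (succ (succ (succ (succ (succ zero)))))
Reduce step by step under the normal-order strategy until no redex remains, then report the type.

reduction (normal order):
  (fun (g : Nat) => (fun (ψ : Nat) => fun (ν : Nat) => elimNat (fun (c : Nat) => Nat) ψ (fun (r : Nat) => fun (ζ : Nat) => succ ζ) ν) g zero) (succ (succ (succ (succ (succ zero)))))
  ~> (fun (g : Nat) => fun (ψ : Nat) => elimNat (fun (ν : Nat) => Nat) g (fun (c : Nat) => fun (r : Nat) => succ r) ψ) (succ (succ (succ (succ (succ zero))))) zero
  ~> (fun (g : Nat) => elimNat (fun (ψ : Nat) => Nat) (succ (succ (succ (succ (succ zero))))) (fun (ν : Nat) => fun (c : Nat) => succ c) g) zero
  ~> elimNat (fun (g : Nat) => Nat) (succ (succ (succ (succ (succ zero))))) (fun (ψ : Nat) => fun (ν : Nat) => succ ν) zero
  ~> succ (succ (succ (succ (succ zero))))
inferred type:
  Nat


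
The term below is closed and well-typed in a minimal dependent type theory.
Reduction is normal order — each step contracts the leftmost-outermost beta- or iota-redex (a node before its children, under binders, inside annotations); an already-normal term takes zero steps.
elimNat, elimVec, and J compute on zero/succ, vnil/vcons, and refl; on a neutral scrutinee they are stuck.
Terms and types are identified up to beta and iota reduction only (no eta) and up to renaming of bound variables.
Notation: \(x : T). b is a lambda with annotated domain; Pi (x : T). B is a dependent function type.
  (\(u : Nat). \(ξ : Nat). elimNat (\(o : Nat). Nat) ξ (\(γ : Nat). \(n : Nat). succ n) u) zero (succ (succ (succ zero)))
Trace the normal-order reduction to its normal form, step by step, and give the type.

normal-order reduction:
  (\(u : Nat). \(ξ : Nat). elimNat (\(o : Nat). Nat) ξ (\(γ : Nat). \(n : Nat). succ n) u) zero (succ (succ (succ zero)))
  ~> (\(u : Nat). elimNat (\(ξ : Nat). Nat) u (\(o : Nat). \(γ : Nat). succ γ) zero) (succ (succ (succ zero)))
  ~> elimNat (\(u : Nat). Nat) (succ (succ (succ zero))) (\(ξ : Nat). \(o : Nat). succ o) zero
  ~> succ (succ (succ zero))
type:
  Nat


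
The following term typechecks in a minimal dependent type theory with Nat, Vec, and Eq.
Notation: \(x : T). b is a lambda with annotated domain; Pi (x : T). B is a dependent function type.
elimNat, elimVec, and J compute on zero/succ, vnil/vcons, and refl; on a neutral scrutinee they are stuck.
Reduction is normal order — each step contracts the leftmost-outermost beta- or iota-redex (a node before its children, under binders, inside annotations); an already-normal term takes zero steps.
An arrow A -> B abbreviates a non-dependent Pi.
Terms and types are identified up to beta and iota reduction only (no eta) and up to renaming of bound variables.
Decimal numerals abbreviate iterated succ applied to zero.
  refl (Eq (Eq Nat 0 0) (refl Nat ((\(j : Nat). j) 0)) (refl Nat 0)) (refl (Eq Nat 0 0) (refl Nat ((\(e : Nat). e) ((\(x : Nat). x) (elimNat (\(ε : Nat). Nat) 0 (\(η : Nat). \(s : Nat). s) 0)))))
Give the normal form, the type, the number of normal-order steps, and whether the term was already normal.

resulting normal form:
  refl (Eq (Eq Nat 0 0) (refl Nat 0) (refl Nat 0)) (refl (Eq Nat 0 0) (refl Nat 0))
type:
  Eq (Eq (Eq Nat 0 0) (refl Nat 0) (refl Nat 0)) (refl (Eq Nat 0 0) (refl Nat 0)) (refl (Eq Nat 0 0) (refl Nat 0))
normal-order step count: 4
already normal: no
first contracted redex: a beta-redex


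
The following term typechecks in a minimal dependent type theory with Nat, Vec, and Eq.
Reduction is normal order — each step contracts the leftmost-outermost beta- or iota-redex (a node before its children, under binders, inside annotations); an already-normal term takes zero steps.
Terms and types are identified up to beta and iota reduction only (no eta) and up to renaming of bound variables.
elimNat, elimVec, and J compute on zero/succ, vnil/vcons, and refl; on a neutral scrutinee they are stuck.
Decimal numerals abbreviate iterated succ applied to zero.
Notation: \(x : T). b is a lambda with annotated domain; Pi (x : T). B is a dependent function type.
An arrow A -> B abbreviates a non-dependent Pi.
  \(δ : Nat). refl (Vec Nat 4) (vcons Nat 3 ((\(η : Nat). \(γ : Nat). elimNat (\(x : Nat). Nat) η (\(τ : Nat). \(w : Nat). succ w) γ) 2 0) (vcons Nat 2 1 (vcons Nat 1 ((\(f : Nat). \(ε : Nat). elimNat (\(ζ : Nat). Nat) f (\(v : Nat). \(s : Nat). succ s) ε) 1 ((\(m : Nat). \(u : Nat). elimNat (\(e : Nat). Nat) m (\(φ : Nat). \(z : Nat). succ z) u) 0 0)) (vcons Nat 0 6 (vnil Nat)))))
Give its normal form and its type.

normal form:
  \(δ : Nat). refl (Vec Nat 4) (vcons Nat 3 2 (vcons Nat 2 1 (vcons Nat 1 1 (vcons Nat 0 6 (vnil Nat)))))
type:
  Nat -> Eq (Vec Nat 4) (vcons Nat 3 2 (vcons Nat 2 1 (vcons Nat 1 1 (vcons Nat 0 6 (vnil Nat))))) (vcons Nat 3 2 (vcons Nat 2 1 (vcons Nat 1 1 (vcons Nat 0 6 (vnil Nat)))))
observation: 9 normal-order steps separate the term from its normal form.


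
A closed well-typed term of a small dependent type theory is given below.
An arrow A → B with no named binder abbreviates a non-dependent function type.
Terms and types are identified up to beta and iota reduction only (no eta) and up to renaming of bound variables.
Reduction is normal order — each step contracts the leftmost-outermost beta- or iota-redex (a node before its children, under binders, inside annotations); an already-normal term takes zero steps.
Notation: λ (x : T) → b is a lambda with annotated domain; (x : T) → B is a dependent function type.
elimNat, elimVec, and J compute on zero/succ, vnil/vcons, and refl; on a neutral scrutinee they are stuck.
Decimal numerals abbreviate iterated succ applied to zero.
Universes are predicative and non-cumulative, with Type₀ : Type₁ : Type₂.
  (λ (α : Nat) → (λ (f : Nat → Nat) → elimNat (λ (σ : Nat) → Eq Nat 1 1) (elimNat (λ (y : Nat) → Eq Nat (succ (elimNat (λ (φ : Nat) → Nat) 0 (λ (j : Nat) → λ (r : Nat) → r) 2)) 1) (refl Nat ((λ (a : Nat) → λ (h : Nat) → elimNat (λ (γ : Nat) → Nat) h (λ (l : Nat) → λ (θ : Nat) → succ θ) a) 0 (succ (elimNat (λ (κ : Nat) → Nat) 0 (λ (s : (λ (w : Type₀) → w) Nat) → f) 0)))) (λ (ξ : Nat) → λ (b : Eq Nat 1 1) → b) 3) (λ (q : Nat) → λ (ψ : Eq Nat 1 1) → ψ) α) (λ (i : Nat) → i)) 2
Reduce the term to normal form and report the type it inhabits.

resulting normal form:
  refl Nat 1
type:
  Eq Nat 1 1
observation: 23 normal-order steps normalize the term, beginning with a beta-redex.


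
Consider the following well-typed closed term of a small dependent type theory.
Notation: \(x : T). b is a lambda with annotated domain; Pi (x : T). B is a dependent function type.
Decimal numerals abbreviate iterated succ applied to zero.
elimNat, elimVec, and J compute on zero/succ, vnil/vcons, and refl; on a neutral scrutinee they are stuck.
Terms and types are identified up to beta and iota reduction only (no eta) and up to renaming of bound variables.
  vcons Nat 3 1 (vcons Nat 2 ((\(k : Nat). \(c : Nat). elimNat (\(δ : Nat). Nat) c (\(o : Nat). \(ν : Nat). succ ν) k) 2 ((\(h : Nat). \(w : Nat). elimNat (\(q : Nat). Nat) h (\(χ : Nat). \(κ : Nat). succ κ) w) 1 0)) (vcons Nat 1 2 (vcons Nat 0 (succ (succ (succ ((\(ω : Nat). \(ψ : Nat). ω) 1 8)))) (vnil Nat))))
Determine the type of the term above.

type:
  Vec Nat 4


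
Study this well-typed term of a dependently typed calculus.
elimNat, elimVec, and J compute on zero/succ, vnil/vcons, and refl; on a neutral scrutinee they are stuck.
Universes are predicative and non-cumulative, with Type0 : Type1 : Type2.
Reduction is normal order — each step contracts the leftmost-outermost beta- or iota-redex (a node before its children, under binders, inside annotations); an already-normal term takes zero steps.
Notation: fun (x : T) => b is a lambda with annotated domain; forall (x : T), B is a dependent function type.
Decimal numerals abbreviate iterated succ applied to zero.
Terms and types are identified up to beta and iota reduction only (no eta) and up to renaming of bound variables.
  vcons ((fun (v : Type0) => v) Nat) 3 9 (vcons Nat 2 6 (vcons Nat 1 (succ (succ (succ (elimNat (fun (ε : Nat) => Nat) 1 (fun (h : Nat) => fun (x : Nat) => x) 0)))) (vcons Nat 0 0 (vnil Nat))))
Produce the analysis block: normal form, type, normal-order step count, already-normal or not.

reduced normal form:
  vcons Nat 3 9 (vcons Nat 2 6 (vcons Nat 1 4 (vcons Nat 0 0 (vnil Nat))))
type:
  Vec Nat 4
reduction steps (normal order): 2
already normal: no
first contracted redex: a beta-redex
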